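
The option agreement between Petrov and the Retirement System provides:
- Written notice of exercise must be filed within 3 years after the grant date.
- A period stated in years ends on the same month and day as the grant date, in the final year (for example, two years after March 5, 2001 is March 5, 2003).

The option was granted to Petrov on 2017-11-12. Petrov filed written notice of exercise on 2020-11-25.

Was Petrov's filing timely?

3 years after 2017-11-12 is November 12, 2020.
The deadline is November 12, 2020; the filing on November 25, 2020 is after that date.

No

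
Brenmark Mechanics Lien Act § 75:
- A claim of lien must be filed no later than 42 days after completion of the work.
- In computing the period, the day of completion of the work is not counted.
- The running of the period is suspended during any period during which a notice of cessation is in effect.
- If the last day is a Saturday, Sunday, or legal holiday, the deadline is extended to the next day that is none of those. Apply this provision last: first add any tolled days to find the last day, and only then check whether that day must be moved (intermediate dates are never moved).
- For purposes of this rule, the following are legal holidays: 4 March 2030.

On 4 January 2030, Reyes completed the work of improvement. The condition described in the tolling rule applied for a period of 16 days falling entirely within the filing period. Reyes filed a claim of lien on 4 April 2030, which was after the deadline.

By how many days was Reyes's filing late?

42 days after 4 January 2030 is February 15, 2030.
Tolling adds 16 days: February 15, 2030 + 16 days = March 3, 2030.
March 3, 2030 is Sunday; March 4, 2030 is a listed holiday. The next qualifying day is March 5, 2030.
The deadline is March 5, 2030; from March 5, 2030 to April 4, 2030 is 30 days.

30 days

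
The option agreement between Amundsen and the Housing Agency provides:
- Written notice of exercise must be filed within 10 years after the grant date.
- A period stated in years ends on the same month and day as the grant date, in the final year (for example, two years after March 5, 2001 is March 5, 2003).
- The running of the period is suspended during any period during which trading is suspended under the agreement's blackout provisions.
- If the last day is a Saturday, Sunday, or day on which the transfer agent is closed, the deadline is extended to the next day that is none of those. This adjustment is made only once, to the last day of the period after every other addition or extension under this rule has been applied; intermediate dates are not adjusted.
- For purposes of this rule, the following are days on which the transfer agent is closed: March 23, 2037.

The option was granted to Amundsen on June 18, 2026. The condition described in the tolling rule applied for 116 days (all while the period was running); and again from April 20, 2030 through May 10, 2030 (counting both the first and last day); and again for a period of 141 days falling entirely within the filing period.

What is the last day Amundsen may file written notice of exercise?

10 years after June 18, 2026 is June 18, 2036.
Tolling adds 116 days: June 18, 2036 + 116 days = October 12, 2036.
From April 20, 2030 through May 10, 2030 inclusive is 21 days; tolling adds 21 days: October 12, 2036 + 21 days = November 2, 2036.
Tolling adds 141 days: November 2, 2036 + 141 days = March 23, 2037.
March 23, 2037 is a listed holiday. The next qualifying day is March 24, 2037.

March 24, 2037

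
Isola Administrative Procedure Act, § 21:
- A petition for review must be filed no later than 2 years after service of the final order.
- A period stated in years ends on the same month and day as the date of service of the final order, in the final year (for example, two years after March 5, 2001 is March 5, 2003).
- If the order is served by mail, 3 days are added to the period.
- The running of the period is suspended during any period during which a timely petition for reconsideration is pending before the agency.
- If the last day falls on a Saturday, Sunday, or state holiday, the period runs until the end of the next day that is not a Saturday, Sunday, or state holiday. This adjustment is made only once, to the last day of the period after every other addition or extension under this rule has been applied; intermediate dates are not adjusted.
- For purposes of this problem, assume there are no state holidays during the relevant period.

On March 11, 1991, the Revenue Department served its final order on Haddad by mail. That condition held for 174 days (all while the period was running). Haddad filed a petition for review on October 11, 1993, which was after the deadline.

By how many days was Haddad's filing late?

2 years after March 11, 1991 is March 11, 1993.
Service was by mail, adding 3 days: March 11, 1993 + 3 days = March 14, 1993.
Tolling adds 174 days: March 14, 1993 + 174 days = September 4, 1993.
September 4, 1993 is Saturday; September 5, 1993 is Sunday. The next qualifying day is September 6, 1993.
The deadline is September 6, 1993; from September 6, 1993 to October 11, 1993 is 35 days.

35 days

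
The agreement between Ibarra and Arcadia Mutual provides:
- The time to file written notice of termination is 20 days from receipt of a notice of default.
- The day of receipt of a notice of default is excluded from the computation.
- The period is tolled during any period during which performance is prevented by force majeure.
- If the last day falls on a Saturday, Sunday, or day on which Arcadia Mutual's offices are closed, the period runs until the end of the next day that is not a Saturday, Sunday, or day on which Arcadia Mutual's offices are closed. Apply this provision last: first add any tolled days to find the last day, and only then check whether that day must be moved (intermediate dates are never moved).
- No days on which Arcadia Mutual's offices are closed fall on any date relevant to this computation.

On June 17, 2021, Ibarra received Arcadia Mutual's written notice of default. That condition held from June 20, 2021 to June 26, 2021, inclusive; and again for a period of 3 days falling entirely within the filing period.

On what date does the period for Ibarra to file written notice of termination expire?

20 days after June 17, 2021 is July 7, 2021.
From June 20, 2021 through June 26, 2021 inclusive is 7 days; tolling adds 7 days: July 7, 2021 + 7 days = July 14, 2021.
Tolling adds 3 days: July 14, 2021 + 3 days = July 17, 2021.
July 17, 2021 is Saturday; July 18, 2021 is Sunday. The next qualifying day is July 19, 2021.

July 19, 2021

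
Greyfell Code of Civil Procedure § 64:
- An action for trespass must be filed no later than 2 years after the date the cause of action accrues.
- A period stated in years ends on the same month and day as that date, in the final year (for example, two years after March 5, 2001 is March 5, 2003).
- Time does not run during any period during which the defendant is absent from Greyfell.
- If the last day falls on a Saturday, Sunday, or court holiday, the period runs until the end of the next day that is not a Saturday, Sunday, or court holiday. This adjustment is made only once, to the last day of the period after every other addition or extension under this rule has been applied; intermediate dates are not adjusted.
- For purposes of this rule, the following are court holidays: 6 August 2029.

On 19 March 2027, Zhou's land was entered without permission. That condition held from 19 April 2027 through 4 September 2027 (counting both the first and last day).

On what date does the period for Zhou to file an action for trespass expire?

August 7, 2029

2 years after 19 March 2027 is March 19, 2029.
From April 19, 2027 through September 4, 2027 inclusive is 139 days; tolling adds 139 days: March 19, 2029 + 139 days = August 5, 2029.
August 5, 2029 is Sunday; August 6, 2029 is a listed holiday. The next qualifying day is August 7, 2029.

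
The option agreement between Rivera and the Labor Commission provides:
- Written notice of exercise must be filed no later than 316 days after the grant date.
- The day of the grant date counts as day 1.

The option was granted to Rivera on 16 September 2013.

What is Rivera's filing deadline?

Counting 16 September 2013 as day 1, day 316 is July 28, 2014.

July 28, 2014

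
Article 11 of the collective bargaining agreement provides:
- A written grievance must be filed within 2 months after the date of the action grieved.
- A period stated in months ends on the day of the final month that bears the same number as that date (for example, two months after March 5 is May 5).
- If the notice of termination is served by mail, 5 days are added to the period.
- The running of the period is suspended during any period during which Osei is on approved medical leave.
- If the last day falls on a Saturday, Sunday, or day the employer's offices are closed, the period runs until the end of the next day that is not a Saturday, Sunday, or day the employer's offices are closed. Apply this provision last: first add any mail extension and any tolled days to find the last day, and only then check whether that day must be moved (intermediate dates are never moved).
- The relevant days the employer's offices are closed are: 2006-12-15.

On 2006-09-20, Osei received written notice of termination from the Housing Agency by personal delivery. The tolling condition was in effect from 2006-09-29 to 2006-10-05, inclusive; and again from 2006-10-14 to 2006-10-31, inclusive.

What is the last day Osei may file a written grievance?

2 months after 2006-09-20 is November 20, 2006.
Service was not by mail, so no mail extension applies.
From September 29, 2006 through October 5, 2006 inclusive is 7 days; tolling adds 7 days: November 20, 2006 + 7 days = November 27, 2006.
From October 14, 2006 through October 31, 2006 inclusive is 18 days; tolling adds 18 days: November 27, 2006 + 18 days = December 15, 2006.
December 15, 2006 is a listed holiday; December 16, 2006 is Saturday; December 17, 2006 is Sunday. The next qualifying day is December 18, 2006.

December 18, 2006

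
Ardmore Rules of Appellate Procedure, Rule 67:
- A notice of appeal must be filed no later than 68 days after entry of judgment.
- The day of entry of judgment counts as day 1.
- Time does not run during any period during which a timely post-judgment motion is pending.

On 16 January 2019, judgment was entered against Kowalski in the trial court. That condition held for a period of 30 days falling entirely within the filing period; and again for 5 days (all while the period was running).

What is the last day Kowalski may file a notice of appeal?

April 28, 2019

Counting 16 January 2019 as day 1, day 68 is March 24, 2019.
Tolling adds 30 days: March 24, 2019 + 30 days = April 23, 2019.
Tolling adds 5 days: April 23, 2019 + 5 days = April 28, 2019.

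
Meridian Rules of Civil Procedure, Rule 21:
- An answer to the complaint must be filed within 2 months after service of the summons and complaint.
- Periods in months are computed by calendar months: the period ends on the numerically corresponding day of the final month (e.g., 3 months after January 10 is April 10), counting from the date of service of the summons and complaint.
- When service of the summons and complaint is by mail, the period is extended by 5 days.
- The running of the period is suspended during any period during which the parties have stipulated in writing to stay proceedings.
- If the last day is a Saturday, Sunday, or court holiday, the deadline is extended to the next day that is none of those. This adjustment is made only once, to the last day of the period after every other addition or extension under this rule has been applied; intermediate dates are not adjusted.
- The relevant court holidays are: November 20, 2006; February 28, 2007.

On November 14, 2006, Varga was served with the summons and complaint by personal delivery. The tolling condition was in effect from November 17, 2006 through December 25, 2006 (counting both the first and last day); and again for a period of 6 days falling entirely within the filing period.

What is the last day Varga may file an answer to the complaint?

2 months after November 14, 2006 is January 14, 2007.
Service was not by mail, so no mail extension applies.
From November 17, 2006 through December 25, 2006 inclusive is 39 days; tolling adds 39 days: January 14, 2007 + 39 days = February 22, 2007.
Tolling adds 6 days: February 22, 2007 + 6 days = February 28, 2007.
February 28, 2007 is a listed holiday. The next qualifying day is March 1, 2007.

March 1, 2007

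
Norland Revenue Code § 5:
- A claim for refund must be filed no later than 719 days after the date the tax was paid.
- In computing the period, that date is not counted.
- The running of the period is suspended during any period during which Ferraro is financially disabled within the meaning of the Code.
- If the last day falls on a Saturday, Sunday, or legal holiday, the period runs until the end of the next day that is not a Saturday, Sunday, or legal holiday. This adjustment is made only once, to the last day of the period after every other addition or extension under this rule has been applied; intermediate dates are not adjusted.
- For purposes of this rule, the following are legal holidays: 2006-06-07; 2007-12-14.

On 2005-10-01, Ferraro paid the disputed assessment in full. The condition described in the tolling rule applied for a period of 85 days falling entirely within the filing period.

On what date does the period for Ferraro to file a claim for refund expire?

719 days after 2005-10-01 is September 20, 2007.
Tolling adds 85 days: September 20, 2007 + 85 days = December 14, 2007.
December 14, 2007 is a listed holiday; December 15, 2007 is Saturday; December 16, 2007 is Sunday. The next qualifying day is December 17, 2007.

December 17, 2007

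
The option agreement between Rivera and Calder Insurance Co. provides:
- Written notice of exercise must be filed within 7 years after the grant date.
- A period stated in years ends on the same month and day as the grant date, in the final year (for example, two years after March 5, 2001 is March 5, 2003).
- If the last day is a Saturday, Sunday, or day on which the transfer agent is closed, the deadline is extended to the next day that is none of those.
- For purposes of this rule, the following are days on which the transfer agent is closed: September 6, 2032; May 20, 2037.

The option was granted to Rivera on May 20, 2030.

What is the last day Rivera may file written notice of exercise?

May 21, 2037

7 years after May 20, 2030 is May 20, 2037.
May 20, 2037 is a listed holiday. The next qualifying day is May 21, 2037.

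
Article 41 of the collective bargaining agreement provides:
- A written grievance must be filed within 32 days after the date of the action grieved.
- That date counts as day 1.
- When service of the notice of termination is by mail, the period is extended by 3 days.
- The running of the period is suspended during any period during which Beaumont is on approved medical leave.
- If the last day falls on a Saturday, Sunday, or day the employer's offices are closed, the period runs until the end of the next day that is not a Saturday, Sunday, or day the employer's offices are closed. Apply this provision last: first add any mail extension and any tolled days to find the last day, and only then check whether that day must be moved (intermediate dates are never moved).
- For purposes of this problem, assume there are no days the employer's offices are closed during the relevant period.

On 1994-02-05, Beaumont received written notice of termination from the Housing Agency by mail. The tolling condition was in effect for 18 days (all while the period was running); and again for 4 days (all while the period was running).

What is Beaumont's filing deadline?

Counting 1994-02-05 as day 1, day 32 is March 8, 1994.
Service was by mail, adding 3 days: March 8, 1994 + 3 days = March 11, 1994.
Tolling adds 18 days: March 11, 1994 + 18 days = March 29, 1994.
Tolling adds 4 days: March 29, 1994 + 4 days = April 2, 1994.
April 2, 1994 is Saturday; April 3, 1994 is Sunday. The next qualifying day is April 4, 1994.

April 4, 1994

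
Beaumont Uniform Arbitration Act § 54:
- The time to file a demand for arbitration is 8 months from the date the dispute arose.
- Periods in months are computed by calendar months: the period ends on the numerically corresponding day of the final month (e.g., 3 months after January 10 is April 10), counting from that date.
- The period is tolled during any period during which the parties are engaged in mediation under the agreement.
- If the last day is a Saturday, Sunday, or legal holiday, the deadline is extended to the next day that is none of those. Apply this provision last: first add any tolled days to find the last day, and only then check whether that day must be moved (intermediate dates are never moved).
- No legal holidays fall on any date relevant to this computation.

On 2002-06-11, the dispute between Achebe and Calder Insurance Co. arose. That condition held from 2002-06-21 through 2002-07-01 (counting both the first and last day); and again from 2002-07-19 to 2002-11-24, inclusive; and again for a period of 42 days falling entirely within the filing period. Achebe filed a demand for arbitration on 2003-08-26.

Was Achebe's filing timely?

No

8 months after 2002-06-11 is February 11, 2003.
From June 21, 2002 through July 1, 2002 inclusive is 11 days; tolling adds 11 days: February 11, 2003 + 11 days = February 22, 2003.
From July 19, 2002 through November 24, 2002 inclusive is 129 days; tolling adds 129 days: February 22, 2003 + 129 days = July 1, 2003.
Tolling adds 42 days: July 1, 2003 + 42 days = August 12, 2003.
August 12, 2003 is a Tuesday and not a legal holiday, so no extension applies.
The deadline is August 12, 2003; the filing on August 26, 2003 is after that date.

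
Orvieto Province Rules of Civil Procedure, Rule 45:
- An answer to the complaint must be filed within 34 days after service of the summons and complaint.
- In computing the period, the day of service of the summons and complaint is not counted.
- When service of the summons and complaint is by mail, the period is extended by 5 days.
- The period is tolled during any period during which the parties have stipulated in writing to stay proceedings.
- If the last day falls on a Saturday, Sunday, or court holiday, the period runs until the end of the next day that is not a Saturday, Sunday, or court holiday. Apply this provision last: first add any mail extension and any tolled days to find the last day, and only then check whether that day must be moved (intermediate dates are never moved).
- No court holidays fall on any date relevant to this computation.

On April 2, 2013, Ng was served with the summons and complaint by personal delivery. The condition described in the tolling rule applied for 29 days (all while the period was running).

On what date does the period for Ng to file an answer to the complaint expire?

34 days after April 2, 2013 is May 6, 2013.
Service was not by mail, so no mail extension applies.
Tolling adds 29 days: May 6, 2013 + 29 days = June 4, 2013.
June 4, 2013 is a Tuesday and not a court holiday, so no extension applies.

June 4, 2013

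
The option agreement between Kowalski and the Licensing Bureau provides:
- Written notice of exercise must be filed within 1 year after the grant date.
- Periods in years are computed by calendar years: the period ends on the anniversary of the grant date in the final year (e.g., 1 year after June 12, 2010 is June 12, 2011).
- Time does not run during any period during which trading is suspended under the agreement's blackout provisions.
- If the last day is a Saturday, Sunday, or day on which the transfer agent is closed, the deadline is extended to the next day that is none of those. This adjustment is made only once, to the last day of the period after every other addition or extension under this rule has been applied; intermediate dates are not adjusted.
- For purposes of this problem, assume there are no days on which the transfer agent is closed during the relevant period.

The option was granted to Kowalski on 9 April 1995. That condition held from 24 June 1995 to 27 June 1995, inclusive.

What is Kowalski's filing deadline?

April 15, 1996

1 year after 9 April 1995 is April 9, 1996.
From June 24, 1995 through June 27, 1995 inclusive is 4 days; tolling adds 4 days: April 9, 1996 + 4 days = April 13, 1996.
April 13, 1996 is Saturday; April 14, 1996 is Sunday. The next qualifying day is April 15, 1996.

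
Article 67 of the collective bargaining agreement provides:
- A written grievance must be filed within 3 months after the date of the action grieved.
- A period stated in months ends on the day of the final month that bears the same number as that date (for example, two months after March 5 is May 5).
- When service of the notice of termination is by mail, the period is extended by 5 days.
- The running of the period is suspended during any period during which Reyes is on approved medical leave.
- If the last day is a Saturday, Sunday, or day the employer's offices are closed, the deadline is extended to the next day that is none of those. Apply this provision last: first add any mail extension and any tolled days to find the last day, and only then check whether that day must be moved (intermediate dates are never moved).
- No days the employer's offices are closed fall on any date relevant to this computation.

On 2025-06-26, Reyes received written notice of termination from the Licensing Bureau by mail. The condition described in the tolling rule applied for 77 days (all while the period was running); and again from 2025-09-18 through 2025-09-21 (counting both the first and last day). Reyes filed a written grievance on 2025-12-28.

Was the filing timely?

3 months after 2025-06-26 is September 26, 2025.
Service was by mail, adding 5 days: September 26, 2025 + 5 days = October 1, 2025.
Tolling adds 77 days: October 1, 2025 + 77 days = December 17, 2025.
From September 18, 2025 through September 21, 2025 inclusive is 4 days; tolling adds 4 days: December 17, 2025 + 4 days = December 21, 2025.
December 21, 2025 is Sunday. The next qualifying day is December 22, 2025.
The deadline is December 22, 2025; the filing on December 28, 2025 is after that date.

No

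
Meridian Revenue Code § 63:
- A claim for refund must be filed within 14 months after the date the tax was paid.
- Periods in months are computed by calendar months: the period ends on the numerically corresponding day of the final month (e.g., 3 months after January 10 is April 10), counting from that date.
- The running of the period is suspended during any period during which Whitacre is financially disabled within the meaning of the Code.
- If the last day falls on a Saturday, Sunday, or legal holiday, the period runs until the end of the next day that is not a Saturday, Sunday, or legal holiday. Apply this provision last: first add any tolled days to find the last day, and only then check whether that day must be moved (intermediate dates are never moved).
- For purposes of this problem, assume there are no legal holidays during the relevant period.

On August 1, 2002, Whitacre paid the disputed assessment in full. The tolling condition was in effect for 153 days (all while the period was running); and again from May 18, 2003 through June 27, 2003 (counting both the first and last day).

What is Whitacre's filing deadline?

14 months after August 1, 2002 is October 1, 2003.
Tolling adds 153 days: October 1, 2003 + 153 days = March 2, 2004.
From May 18, 2003 through June 27, 2003 inclusive is 41 days; tolling adds 41 days: March 2, 2004 + 41 days = April 12, 2004.
April 12, 2004 is a Monday and not a legal holiday, so no extension applies.

April 12, 2004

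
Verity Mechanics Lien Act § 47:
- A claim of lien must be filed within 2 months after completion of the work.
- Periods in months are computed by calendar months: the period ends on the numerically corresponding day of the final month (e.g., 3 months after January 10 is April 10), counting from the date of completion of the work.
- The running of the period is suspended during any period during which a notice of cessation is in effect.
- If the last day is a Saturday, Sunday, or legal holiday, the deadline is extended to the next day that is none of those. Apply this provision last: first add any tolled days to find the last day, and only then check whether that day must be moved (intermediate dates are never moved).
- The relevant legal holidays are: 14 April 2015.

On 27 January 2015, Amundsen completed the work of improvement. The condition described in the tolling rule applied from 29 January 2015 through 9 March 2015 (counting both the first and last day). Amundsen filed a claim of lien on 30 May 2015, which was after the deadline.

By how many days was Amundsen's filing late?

24 days

2 months after 27 January 2015 is March 27, 2015.
From January 29, 2015 through March 9, 2015 inclusive is 40 days; tolling adds 40 days: March 27, 2015 + 40 days = May 6, 2015.
May 6, 2015 is a Wednesday and not a legal holiday, so no extension applies.
The deadline is May 6, 2015; from May 6, 2015 to May 30, 2015 is 24 days.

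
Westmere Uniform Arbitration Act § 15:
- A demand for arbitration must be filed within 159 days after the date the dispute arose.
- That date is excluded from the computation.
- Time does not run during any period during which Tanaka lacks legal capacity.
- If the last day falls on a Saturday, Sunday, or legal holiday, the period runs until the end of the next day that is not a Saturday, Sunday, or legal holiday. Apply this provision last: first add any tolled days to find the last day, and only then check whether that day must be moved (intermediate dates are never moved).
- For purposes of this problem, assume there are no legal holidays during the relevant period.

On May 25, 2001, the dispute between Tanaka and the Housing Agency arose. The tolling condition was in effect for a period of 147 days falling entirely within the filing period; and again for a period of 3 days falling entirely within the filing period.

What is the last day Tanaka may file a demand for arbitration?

April 1, 2002

159 days after May 25, 2001 is October 31, 2001.
Tolling adds 147 days: October 31, 2001 + 147 days = March 27, 2002.
Tolling adds 3 days: March 27, 2002 + 3 days = March 30, 2002.
March 30, 2002 is Saturday; March 31, 2002 is Sunday. The next qualifying day is April 1, 2002.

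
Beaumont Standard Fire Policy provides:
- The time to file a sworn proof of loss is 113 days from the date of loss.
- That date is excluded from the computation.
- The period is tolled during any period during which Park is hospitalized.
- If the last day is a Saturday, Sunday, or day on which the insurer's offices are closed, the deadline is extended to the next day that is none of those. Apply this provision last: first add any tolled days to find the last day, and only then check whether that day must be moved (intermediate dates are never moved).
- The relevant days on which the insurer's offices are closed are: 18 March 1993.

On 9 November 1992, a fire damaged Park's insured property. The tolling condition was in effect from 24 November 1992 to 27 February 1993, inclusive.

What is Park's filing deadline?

June 7, 1993

113 days after 9 November 1992 is March 2, 1993.
From November 24, 1992 through February 27, 1993 inclusive is 96 days; tolling adds 96 days: March 2, 1993 + 96 days = June 6, 1993.
June 6, 1993 is Sunday. The next qualifying day is June 7, 1993.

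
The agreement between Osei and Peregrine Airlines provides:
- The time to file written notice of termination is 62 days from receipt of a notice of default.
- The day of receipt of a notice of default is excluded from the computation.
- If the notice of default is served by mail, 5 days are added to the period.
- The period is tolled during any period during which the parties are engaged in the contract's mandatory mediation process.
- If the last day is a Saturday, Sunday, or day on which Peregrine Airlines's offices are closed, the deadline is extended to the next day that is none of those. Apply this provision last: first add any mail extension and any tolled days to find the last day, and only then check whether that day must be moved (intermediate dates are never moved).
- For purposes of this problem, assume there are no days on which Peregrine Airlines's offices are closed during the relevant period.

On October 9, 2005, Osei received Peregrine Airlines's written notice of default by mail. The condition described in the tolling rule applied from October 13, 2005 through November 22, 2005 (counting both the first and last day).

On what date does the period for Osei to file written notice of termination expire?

62 days after October 9, 2005 is December 10, 2005.
Service was by mail, adding 5 days: December 10, 2005 + 5 days = December 15, 2005.
From October 13, 2005 through November 22, 2005 inclusive is 41 days; tolling adds 41 days: December 15, 2005 + 41 days = January 25, 2006.
January 25, 2006 is a Wednesday and not a day on which Peregrine Airlines's offices are closed, so no extension applies.

January 25, 2006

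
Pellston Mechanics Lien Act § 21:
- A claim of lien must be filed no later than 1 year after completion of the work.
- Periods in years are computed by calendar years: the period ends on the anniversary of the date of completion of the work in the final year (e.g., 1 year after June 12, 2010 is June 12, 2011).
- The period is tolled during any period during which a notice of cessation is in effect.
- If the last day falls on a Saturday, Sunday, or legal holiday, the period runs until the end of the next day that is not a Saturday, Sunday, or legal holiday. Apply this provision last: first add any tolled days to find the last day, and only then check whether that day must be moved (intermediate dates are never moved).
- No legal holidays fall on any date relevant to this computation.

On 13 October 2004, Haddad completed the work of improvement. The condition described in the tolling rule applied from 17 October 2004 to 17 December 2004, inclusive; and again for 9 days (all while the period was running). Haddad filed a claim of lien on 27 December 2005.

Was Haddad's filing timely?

No

1 year after 13 October 2004 is October 13, 2005.
From October 17, 2004 through December 17, 2004 inclusive is 62 days; tolling adds 62 days: October 13, 2005 + 62 days = December 14, 2005.
Tolling adds 9 days: December 14, 2005 + 9 days = December 23, 2005.
December 23, 2005 is a Friday and not a legal holiday, so no extension applies.
The deadline is December 23, 2005; the filing on December 27, 2005 is after that date.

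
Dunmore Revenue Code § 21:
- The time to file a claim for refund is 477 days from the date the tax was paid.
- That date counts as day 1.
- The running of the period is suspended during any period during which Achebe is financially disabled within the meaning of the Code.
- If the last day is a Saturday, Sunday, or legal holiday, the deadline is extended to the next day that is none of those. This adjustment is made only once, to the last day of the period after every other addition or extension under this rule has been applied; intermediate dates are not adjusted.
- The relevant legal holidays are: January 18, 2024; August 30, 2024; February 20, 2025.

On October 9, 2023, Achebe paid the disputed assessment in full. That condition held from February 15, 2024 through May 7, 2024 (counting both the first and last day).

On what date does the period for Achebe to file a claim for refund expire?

April 21, 2025

Counting October 9, 2023 as day 1, day 477 is January 27, 2025.
From February 15, 2024 through May 7, 2024 inclusive is 83 days; tolling adds 83 days: January 27, 2025 + 83 days = April 20, 2025.
April 20, 2025 is Sunday. The next qualifying day is April 21, 2025.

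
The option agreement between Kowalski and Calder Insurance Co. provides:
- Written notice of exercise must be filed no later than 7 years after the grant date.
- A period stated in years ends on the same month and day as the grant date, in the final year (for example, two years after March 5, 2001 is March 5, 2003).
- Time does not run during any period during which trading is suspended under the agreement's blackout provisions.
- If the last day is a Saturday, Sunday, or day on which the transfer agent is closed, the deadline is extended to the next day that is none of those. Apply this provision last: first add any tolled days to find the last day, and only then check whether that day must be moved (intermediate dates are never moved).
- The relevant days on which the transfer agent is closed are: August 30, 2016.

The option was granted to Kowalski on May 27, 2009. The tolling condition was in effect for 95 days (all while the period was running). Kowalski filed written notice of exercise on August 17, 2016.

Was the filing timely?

Yes

7 years after May 27, 2009 is May 27, 2016.
Tolling adds 95 days: May 27, 2016 + 95 days = August 30, 2016.
August 30, 2016 is a listed holiday. The next qualifying day is August 31, 2016.
The deadline is August 31, 2016; the filing on August 17, 2016 is on or before that date.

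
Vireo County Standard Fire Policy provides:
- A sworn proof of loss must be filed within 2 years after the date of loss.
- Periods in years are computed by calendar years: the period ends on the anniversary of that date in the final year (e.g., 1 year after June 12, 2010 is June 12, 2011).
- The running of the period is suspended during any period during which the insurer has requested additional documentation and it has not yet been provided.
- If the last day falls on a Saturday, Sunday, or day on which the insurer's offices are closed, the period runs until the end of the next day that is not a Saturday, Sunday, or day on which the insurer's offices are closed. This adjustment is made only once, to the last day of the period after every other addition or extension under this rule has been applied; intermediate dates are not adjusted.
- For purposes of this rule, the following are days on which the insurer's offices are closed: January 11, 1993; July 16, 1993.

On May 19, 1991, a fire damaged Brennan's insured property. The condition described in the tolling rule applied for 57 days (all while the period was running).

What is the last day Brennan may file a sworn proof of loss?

2 years after May 19, 1991 is May 19, 1993.
Tolling adds 57 days: May 19, 1993 + 57 days = July 15, 1993.
July 15, 1993 is a Thursday and not a day on which the insurer's offices are closed, so no extension applies.

July 15, 1993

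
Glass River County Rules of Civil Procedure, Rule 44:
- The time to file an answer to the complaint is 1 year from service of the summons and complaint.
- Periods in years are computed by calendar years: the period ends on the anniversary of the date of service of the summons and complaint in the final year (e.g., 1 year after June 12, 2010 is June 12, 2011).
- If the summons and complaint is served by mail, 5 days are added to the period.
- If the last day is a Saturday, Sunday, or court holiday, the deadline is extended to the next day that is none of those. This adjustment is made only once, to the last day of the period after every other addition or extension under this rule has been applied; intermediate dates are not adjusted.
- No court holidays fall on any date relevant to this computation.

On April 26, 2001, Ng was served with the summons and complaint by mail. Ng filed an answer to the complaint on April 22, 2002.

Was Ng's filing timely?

Yes

1 year after April 26, 2001 is April 26, 2002.
Service was by mail, adding 5 days: April 26, 2002 + 5 days = May 1, 2002.
May 1, 2002 is a Wednesday and not a court holiday, so no extension applies.
The deadline is May 1, 2002; the filing on April 22, 2002 is on or before that date.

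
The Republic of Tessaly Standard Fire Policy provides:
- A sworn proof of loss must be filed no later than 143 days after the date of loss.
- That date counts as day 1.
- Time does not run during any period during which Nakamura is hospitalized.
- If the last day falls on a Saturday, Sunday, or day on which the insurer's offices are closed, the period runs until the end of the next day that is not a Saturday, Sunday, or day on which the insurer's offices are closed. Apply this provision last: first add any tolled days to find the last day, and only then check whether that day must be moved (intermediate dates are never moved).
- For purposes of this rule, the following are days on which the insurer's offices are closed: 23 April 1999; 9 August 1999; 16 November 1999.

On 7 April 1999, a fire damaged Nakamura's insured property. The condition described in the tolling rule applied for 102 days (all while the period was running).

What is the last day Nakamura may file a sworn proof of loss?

December 7, 1999

Counting 7 April 1999 as day 1, day 143 is August 27, 1999.
Tolling adds 102 days: August 27, 1999 + 102 days = December 7, 1999.
December 7, 1999 is a Tuesday and not a day on which the insurer's offices are closed, so no extension applies.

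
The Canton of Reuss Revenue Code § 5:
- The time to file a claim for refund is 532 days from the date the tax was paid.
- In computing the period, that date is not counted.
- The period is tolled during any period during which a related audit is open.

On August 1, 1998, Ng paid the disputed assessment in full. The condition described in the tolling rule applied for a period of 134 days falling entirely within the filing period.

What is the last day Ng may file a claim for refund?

532 days after August 1, 1998 is January 15, 2000.
Tolling adds 134 days: January 15, 2000 + 134 days = May 28, 2000.

May 28, 2000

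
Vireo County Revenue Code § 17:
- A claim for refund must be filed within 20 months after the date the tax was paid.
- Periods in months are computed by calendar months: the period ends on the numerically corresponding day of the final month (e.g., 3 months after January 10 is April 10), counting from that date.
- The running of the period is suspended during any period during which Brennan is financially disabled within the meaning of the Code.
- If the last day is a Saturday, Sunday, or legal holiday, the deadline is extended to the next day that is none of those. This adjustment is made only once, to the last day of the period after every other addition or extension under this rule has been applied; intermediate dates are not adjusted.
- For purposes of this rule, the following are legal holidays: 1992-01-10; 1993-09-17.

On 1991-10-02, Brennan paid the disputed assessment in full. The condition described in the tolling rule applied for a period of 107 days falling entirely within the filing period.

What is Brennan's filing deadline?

20 months after 1991-10-02 is June 2, 1993.
Tolling adds 107 days: June 2, 1993 + 107 days = September 17, 1993.
September 17, 1993 is a listed holiday; September 18, 1993 is Saturday; September 19, 1993 is Sunday. The next qualifying day is September 20, 1993.

September 20, 1993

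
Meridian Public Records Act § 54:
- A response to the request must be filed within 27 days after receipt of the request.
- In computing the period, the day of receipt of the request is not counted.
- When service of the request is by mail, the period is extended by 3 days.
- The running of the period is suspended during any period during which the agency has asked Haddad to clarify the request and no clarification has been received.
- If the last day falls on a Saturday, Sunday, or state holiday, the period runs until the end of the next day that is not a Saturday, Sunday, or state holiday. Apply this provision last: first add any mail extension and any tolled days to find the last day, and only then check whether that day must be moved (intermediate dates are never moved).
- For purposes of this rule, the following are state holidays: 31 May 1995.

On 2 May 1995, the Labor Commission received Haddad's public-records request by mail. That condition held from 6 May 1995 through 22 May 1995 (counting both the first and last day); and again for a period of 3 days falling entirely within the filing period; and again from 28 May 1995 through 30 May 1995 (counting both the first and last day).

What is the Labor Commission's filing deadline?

27 days after 2 May 1995 is May 29, 1995.
Service was by mail, adding 3 days: May 29, 1995 + 3 days = June 1, 1995.
From May 6, 1995 through May 22, 1995 inclusive is 17 days; tolling adds 17 days: June 1, 1995 + 17 days = June 18, 1995.
Tolling adds 3 days: June 18, 1995 + 3 days = June 21, 1995.
From May 28, 1995 through May 30, 1995 inclusive is 3 days; tolling adds 3 days: June 21, 1995 + 3 days = June 24, 1995.
June 24, 1995 is Saturday; June 25, 1995 is Sunday. The next qualifying day is June 26, 1995.

June 26, 1995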